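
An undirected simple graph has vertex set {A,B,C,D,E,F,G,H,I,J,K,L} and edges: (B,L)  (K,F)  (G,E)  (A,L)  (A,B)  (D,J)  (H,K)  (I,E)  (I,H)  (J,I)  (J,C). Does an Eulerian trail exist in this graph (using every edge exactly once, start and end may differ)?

No

Degrees: A:2, B:2, C:1, D:1, E:2, F:1, G:1, H:2, I:3, J:3, K:2, L:2
Odd-degree vertices: C, D, F, G, I, J (6 total).
An Eulerian trail requires 0 or 2 odd-degree vertices; here there are 6.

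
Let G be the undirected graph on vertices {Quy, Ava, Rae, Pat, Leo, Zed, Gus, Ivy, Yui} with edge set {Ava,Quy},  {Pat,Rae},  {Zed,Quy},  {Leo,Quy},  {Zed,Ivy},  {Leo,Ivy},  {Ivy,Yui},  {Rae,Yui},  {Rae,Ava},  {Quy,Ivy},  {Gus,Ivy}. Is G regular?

No

Degrees: Quy:4, Ava:2, Rae:3, Pat:1, Leo:2, Zed:2, Gus:1, Ivy:5, Yui:2
Degrees are not all equal (e.g. deg(Pat)=1 but deg(Ivy)=5); not regular.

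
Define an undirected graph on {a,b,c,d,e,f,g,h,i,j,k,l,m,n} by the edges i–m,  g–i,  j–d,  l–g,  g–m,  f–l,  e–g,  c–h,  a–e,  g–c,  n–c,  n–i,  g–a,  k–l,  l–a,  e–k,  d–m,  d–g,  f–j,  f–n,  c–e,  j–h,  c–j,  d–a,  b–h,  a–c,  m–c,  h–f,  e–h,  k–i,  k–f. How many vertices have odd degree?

8

Degrees: a:5, b:1, c:7, d:4, e:5, f:5, g:7, h:5, i:4, j:4, k:4, l:4, m:4, n:3
Odd-degree vertices: a, b, c, e, f, g, h, n.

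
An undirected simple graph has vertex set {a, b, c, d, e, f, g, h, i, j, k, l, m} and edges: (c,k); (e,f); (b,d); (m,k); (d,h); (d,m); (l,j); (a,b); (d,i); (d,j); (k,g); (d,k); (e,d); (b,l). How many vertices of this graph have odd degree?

Degrees: a:1, b:3, c:1, d:7, e:2, f:1, g:1, h:1, i:1, j:2, k:4, l:2, m:2
Odd-degree vertices: a, b, c, d, f, g, h, i.

8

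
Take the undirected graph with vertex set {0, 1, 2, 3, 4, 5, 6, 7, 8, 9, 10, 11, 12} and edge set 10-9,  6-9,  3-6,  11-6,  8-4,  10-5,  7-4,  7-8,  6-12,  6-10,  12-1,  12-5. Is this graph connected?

Component: {0}
Component: {2}
Component: {4, 7, 8}
Component: {1, 3, 5, 6, 9, 10, 11, 12}
No edge joins these 4 groups, so the graph is disconnected.

No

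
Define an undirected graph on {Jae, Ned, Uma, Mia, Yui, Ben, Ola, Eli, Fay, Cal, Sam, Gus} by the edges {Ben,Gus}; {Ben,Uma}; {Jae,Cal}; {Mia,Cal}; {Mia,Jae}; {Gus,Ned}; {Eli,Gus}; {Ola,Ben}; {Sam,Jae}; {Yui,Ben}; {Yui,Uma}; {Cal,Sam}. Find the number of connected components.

Component: {Fay}
Component: {Jae, Mia, Cal, Sam}
Component: {Ned, Uma, Yui, Ben, Ola, Eli, Gus}

3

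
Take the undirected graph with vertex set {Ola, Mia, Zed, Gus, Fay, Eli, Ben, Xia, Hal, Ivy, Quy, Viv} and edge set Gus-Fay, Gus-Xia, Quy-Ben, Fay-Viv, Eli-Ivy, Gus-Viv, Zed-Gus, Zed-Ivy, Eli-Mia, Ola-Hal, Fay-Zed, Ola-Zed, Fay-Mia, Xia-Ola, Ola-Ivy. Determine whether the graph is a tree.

|V| = 12, |E| = 15.
It is not connected, so it is not a tree.

No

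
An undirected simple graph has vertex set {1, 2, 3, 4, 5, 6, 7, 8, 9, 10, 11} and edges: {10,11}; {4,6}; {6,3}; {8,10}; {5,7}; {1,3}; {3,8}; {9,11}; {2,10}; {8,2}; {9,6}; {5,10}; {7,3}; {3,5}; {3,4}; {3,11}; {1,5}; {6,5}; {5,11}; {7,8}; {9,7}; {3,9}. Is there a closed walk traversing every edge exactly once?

Yes

Degrees: 1:2, 2:2, 3:8, 4:2, 5:6, 6:4, 7:4, 8:4, 9:4, 10:4, 11:4
All degrees are even and the non-isolated vertices are connected — an Eulerian circuit exists.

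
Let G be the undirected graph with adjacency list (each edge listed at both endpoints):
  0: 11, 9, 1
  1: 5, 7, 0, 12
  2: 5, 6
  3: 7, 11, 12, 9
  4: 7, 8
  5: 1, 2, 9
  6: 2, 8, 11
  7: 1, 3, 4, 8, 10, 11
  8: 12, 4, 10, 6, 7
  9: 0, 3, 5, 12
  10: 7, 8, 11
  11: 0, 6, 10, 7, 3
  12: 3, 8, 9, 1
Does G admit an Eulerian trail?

No

Degrees: 0:3, 1:4, 2:2, 3:4, 4:2, 5:3, 6:3, 7:6, 8:5, 9:4, 10:3, 11:5, 12:4
Odd-degree vertices: 0, 5, 6, 8, 10, 11 (6 total).
With 6 odd-degree vertices (more than two), no single trail can use every edge.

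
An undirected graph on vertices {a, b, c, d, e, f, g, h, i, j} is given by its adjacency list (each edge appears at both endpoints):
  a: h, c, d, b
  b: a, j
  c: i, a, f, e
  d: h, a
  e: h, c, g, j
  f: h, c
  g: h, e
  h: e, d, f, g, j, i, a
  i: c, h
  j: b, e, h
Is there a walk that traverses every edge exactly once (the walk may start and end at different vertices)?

Yes

Degrees: a:4, b:2, c:4, d:2, e:4, f:2, g:2, h:7, i:2, j:3
Odd-degree vertices: h, j (2 total).
The non-isolated vertices are connected and exactly 2 have odd degree, so an Eulerian trail exists (from h to j).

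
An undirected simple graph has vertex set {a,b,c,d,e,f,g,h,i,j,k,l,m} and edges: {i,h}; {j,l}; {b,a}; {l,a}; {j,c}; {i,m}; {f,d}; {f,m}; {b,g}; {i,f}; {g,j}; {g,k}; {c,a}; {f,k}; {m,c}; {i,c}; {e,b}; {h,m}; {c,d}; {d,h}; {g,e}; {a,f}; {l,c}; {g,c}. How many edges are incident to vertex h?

3

Neighbors of h: d, i, m.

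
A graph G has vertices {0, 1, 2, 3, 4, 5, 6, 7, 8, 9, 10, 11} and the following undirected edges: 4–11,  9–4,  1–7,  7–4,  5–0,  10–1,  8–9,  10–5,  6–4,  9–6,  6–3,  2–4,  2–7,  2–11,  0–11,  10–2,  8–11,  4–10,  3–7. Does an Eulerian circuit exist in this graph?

No

Degrees: 0:2, 1:2, 2:4, 3:2, 4:6, 5:2, 6:3, 7:4, 8:2, 9:3, 10:4, 11:4
Vertices with odd degree: 6, 9. An Eulerian circuit requires all degrees even.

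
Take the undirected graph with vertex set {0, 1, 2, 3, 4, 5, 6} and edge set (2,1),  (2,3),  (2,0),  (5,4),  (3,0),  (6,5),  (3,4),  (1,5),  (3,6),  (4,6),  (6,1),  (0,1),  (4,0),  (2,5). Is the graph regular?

Yes

Degrees: 0:4, 1:4, 2:4, 3:4, 4:4, 5:4, 6:4
Every vertex has degree 4, so the graph is 4-regular.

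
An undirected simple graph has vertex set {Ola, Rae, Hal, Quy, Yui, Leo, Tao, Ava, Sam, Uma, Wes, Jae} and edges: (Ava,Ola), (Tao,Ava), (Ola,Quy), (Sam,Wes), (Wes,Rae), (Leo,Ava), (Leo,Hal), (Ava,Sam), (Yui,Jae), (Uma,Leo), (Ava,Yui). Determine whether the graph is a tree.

Yes

|V| = 12, |E| = 11.
It is connected with exactly 11 edges, hence acyclic — it is a tree.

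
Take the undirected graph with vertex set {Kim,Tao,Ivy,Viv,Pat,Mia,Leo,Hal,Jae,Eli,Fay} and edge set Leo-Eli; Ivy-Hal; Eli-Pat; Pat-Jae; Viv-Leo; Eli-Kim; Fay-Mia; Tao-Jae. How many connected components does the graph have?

3

Component: {Ivy, Hal}
Component: {Mia, Fay}
Component: {Kim, Tao, Viv, Pat, Leo, Jae, Eli}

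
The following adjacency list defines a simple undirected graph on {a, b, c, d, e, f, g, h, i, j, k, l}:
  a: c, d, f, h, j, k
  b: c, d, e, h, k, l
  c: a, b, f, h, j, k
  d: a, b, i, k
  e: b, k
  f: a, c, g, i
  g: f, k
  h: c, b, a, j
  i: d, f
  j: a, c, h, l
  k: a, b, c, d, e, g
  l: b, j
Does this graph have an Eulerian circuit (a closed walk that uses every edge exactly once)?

Degrees: a:6, b:6, c:6, d:4, e:2, f:4, g:2, h:4, i:2, j:4, k:6, l:2
All degrees are even and the non-isolated vertices are connected — an Eulerian circuit exists.

Yes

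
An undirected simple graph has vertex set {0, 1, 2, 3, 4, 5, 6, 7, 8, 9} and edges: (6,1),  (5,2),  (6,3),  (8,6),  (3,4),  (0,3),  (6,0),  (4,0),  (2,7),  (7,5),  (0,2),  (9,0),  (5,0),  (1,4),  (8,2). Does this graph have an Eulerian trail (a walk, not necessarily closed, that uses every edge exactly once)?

Degrees: 0:6, 1:2, 2:4, 3:3, 4:3, 5:3, 6:4, 7:2, 8:2, 9:1
Odd-degree vertices: 3, 4, 5, 9 (4 total).
An Eulerian trail requires 0 or 2 odd-degree vertices; here there are 4.

No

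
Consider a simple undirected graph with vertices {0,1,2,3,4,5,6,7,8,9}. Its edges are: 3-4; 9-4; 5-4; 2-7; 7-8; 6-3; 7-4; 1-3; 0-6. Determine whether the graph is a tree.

Yes

The graph has 10 vertices and 9 edges.
Connected and |E| = |V| - 1, which characterizes a tree.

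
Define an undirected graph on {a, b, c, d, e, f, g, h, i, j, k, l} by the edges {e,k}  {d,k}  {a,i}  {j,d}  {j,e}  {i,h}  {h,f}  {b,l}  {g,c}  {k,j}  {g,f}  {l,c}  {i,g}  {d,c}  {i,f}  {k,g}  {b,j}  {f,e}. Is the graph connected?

Starting from a and exploring outward reaches every vertex (a, i, f, h, g, e, c, k, j, l, d, b); the graph is connected.

Yes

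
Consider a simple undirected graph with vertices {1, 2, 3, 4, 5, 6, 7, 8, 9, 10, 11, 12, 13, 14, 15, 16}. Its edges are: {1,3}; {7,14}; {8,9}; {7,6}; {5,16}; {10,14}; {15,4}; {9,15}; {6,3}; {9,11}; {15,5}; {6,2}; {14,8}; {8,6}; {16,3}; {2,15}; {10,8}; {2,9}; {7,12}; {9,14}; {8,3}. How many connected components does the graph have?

Component: {13}
Component: {1, 2, 3, 4, 5, 6, 7, 8, 9, 10, 11, 12, 14, 15, 16}

2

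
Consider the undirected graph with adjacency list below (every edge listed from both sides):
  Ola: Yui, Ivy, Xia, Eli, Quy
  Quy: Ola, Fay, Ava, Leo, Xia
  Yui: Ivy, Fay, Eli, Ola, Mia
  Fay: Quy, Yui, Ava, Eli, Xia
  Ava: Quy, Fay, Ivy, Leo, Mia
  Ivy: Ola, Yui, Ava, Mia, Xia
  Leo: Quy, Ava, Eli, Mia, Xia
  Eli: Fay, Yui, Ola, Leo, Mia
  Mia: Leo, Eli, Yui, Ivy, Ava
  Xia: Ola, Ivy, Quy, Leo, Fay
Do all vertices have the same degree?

Degrees: Ola:5, Quy:5, Yui:5, Fay:5, Ava:5, Ivy:5, Leo:5, Eli:5, Mia:5, Xia:5
Every vertex has degree 5, so the graph is 5-regular.

Yes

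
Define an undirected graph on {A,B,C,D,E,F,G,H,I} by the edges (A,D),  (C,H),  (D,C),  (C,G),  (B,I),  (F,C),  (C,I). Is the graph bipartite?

Color {D, E, F, G, H, I} black and {A, B, C} white. No edge joins two same-colored vertices, so the graph is bipartite.

Yes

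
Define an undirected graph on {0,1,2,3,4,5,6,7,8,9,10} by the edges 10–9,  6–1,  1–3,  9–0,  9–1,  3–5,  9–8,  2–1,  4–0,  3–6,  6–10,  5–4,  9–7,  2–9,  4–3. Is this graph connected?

Starting from 0 and exploring outward reaches every vertex (0, 9, 4, 7, 8, 2, 10, 1, 5, 3, 6); the graph is connected.

Yes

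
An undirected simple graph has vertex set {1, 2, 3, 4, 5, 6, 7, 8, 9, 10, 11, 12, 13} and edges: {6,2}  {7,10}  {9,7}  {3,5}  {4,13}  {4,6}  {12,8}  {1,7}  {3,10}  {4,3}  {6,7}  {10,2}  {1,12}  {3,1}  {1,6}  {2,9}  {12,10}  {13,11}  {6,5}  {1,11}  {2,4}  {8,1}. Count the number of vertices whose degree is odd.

Degrees: 1:6, 2:4, 3:4, 4:4, 5:2, 6:5, 7:4, 8:2, 9:2, 10:4, 11:2, 12:3, 13:2
Odd-degree vertices: 6, 12.

2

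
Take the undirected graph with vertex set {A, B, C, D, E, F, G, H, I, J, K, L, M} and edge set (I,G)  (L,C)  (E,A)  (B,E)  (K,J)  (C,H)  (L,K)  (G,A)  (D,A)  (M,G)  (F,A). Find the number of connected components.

2

Component: {C, H, J, K, L}
Component: {A, B, D, E, F, G, I, M}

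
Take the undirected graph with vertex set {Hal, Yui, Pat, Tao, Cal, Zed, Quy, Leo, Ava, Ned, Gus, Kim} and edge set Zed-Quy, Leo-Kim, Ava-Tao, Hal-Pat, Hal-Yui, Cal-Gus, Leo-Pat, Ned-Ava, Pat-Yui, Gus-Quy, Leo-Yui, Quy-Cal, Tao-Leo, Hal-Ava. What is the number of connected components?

Component: {Cal, Zed, Quy, Gus}
Component: {Hal, Yui, Pat, Tao, Leo, Ava, Ned, Kim}

2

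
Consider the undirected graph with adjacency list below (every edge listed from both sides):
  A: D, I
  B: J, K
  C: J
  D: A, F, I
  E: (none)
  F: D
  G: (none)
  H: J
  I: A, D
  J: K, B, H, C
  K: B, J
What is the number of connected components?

Component: {E}
Component: {G}
Component: {A, D, F, I}
Component: {B, C, H, J, K}

4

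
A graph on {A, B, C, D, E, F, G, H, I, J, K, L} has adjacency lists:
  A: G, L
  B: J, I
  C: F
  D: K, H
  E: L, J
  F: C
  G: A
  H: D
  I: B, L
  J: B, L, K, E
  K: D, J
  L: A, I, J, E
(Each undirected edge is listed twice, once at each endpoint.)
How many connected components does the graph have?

Component: {C, F}
Component: {A, B, D, E, G, H, I, J, K, L}

2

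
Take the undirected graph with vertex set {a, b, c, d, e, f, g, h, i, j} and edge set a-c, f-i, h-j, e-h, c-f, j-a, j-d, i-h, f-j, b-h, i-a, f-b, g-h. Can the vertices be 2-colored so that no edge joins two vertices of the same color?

Yes

Color {b, c, e, g, i, j} black and {a, d, f, h} white. No edge joins two same-colored vertices, so the graph is bipartite.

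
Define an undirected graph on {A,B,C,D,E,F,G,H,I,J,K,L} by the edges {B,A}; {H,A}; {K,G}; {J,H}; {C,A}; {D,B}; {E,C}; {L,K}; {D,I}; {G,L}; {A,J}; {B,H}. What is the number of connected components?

Component: {F}
Component: {G, K, L}
Component: {A, B, C, D, E, H, I, J}

3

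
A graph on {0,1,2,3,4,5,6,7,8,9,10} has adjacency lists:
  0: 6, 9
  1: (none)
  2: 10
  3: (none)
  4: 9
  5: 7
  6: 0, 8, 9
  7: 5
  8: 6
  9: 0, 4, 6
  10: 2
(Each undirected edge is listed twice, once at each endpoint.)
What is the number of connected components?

5

Component: {1}
Component: {3}
Component: {2, 10}
Component: {5, 7}
Component: {0, 4, 6, 8, 9}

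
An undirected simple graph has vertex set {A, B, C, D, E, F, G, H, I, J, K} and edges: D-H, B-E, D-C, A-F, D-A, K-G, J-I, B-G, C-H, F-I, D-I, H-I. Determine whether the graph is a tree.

The graph has 11 vertices and 12 edges.
It is not connected, so it is not a tree.

No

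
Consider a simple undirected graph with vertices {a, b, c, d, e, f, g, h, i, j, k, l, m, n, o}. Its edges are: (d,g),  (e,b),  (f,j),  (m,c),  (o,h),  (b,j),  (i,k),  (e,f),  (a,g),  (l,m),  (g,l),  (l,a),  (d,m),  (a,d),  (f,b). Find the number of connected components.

5

Component: {n}
Component: {h, o}
Component: {i, k}
Component: {b, e, f, j}
Component: {a, c, d, g, l, m}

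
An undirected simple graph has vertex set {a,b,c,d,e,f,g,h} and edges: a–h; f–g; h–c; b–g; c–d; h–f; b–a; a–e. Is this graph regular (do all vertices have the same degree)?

Degrees: a:3, b:2, c:2, d:1, e:1, f:2, g:2, h:3
Degrees are not all equal (e.g. deg(d)=1 but deg(a)=3); not regular.

No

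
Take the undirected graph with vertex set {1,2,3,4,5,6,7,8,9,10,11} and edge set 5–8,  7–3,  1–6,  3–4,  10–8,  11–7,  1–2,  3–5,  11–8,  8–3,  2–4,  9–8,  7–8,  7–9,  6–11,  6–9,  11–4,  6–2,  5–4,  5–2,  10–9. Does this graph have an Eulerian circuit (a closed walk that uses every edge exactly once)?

Degrees: 1:2, 2:4, 3:4, 4:4, 5:4, 6:4, 7:4, 8:6, 9:4, 10:2, 11:4
All degrees are even and the non-isolated vertices are connected — an Eulerian circuit exists.

Yes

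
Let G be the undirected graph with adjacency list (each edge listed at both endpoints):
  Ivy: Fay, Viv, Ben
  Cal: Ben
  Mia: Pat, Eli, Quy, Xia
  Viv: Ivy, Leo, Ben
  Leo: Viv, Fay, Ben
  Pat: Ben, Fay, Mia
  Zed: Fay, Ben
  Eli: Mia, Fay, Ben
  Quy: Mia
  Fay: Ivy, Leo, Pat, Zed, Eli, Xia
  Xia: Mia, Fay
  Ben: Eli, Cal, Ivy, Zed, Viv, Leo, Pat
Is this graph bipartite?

No

Leo-Viv-Ben-Leo is an odd cycle (length 3), and a bipartite graph can contain only even cycles.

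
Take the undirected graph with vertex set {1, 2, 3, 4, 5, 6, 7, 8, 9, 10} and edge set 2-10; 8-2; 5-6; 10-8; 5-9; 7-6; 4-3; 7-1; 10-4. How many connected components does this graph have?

Component: {1, 5, 6, 7, 9}
Component: {2, 3, 4, 8, 10}

2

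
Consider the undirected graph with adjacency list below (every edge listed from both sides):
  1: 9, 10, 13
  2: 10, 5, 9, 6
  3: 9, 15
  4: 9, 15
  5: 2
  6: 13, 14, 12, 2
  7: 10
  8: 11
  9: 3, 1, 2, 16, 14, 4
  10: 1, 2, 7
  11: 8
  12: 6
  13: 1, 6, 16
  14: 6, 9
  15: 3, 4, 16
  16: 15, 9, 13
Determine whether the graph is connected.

No

Component: {8, 11}
Component: {1, 2, 3, 4, 5, 6, 7, 9, 10, 12, 13, 14, 15, 16}
There are 2 separate components, so the graph is not connected.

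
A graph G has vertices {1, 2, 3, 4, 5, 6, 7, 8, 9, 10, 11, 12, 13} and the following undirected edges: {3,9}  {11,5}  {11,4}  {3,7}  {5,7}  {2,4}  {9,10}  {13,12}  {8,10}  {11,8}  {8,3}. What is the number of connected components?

Component: {1}
Component: {6}
Component: {12, 13}
Component: {2, 3, 4, 5, 7, 8, 9, 10, 11}

4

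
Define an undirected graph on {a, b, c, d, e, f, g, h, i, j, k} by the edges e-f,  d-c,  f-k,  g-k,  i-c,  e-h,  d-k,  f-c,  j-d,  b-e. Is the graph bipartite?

Yes

A valid 2-coloring puts {a, c, e, j, k} on one side and {b, d, f, g, h, i} on the other; every edge crosses between the two sides.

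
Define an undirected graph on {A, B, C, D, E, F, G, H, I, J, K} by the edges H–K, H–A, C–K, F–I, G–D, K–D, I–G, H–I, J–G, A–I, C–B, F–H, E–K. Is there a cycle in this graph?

Yes

The graph has 11 vertices, 13 edges, and 1 connected component.
One cycle is H-K-D-G-I-H.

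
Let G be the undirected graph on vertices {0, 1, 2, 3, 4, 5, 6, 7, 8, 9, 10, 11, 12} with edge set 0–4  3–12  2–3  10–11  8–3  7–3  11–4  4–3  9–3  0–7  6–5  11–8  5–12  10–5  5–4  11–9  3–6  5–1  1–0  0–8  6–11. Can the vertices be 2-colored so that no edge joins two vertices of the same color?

Color {1, 2, 4, 6, 7, 8, 9, 10, 12} black and {0, 3, 5, 11} white. No edge joins two same-colored vertices, so the graph is bipartite.

Yes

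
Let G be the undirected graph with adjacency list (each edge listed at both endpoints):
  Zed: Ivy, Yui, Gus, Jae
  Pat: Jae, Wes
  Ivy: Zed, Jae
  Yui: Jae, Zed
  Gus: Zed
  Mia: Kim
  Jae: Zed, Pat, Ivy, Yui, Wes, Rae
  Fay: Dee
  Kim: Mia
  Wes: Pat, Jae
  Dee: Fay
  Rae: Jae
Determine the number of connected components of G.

3

Component: {Mia, Kim}
Component: {Fay, Dee}
Component: {Zed, Pat, Ivy, Yui, Gus, Jae, Wes, Rae}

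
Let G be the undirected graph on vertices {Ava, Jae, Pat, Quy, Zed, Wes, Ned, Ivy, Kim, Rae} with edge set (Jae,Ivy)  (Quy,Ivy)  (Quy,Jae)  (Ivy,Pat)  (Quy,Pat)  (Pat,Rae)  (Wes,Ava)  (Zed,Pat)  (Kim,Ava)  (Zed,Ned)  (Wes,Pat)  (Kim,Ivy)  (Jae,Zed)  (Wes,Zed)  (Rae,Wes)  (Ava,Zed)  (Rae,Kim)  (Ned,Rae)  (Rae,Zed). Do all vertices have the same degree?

No

Degrees: Ava:3, Jae:3, Pat:5, Quy:3, Zed:6, Wes:4, Ned:2, Ivy:4, Kim:3, Rae:5
Degrees are not all equal (e.g. deg(Ned)=2 but deg(Zed)=6); not regular.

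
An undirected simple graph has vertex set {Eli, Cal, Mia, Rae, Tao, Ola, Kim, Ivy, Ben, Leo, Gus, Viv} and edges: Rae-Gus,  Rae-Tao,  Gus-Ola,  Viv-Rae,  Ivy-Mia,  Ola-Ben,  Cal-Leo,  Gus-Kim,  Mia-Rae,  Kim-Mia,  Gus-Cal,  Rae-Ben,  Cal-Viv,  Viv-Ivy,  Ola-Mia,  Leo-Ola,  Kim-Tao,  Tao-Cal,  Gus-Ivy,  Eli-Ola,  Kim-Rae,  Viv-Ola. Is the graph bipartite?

Rae-Kim-Tao-Rae is an odd cycle (length 3), and a bipartite graph can contain only even cycles.

No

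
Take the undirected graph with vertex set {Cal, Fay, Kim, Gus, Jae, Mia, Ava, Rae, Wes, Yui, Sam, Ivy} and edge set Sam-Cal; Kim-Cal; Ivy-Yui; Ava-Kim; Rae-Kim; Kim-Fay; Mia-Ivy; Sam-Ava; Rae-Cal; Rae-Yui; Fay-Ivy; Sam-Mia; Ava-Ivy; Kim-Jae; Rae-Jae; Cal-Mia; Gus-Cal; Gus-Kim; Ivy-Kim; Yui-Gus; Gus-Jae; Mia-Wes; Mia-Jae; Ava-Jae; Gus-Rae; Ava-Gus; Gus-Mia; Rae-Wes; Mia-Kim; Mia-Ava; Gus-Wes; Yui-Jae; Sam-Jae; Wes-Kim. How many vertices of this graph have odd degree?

4

Degrees: Cal:5, Fay:2, Kim:9, Gus:8, Jae:7, Mia:8, Ava:6, Rae:6, Wes:4, Yui:4, Sam:4, Ivy:5
Odd-degree vertices: Cal, Kim, Jae, Ivy.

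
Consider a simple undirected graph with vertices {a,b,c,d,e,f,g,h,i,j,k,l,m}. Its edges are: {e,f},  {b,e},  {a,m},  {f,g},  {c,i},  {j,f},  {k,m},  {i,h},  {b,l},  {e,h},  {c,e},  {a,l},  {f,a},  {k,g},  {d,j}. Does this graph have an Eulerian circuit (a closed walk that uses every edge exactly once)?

No

Degrees: a:3, b:2, c:2, d:1, e:4, f:4, g:2, h:2, i:2, j:2, k:2, l:2, m:2
a, d have odd degree; an Eulerian circuit needs every degree to be even, so none exists.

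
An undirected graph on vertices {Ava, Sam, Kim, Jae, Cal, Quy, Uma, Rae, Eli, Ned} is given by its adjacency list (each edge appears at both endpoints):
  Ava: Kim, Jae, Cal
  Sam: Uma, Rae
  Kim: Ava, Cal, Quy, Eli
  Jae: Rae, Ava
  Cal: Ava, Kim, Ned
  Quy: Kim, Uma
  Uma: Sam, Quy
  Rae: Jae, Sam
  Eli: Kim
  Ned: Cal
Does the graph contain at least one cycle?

The graph has 10 vertices, 11 edges, and 1 connected component.
One cycle is Ava-Kim-Cal-Ava.

Yes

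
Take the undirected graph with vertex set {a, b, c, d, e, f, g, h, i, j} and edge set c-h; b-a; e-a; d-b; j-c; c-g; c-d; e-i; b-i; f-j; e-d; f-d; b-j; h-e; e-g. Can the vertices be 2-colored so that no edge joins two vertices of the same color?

Color {b, c, e, f} black and {a, d, g, h, i, j} white. No edge joins two same-colored vertices, so the graph is bipartite.

Yes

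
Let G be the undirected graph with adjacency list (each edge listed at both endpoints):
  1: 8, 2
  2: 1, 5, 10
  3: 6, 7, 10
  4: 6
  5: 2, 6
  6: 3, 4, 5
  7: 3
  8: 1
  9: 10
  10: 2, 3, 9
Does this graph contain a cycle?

The graph has 10 vertices, 10 edges, and 1 connected component.
One cycle is 2-10-3-6-5-2.

Yes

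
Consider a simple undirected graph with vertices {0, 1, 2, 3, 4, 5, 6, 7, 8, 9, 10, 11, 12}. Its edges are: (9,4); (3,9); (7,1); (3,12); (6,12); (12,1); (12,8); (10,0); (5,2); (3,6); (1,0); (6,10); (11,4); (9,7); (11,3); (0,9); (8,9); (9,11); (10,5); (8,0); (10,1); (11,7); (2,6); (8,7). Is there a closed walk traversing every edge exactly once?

Yes

Degrees: 0:4, 1:4, 2:2, 3:4, 4:2, 5:2, 6:4, 7:4, 8:4, 9:6, 10:4, 11:4, 12:4
All degrees are even and the non-isolated vertices are connected — an Eulerian circuit exists.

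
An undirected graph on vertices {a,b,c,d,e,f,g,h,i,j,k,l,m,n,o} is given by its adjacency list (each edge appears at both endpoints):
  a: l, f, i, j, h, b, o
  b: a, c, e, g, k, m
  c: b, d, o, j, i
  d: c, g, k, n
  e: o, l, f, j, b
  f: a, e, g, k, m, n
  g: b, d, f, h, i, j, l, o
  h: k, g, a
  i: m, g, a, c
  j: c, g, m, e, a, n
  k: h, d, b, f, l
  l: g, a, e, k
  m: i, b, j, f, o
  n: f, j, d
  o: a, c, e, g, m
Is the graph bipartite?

Partition the vertices as {b, d, f, h, i, j, l, o} vs {a, c, e, g, k, m, n}. Each listed edge has one endpoint in each part, so the graph is bipartite.

Yes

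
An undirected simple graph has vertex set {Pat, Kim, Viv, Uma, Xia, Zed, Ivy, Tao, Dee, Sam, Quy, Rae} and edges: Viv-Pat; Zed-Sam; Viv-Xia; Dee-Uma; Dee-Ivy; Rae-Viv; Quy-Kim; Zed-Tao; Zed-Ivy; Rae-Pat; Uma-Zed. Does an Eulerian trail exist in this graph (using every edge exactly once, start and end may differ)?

No

Degrees: Pat:2, Kim:1, Viv:3, Uma:2, Xia:1, Zed:4, Ivy:2, Tao:1, Dee:2, Sam:1, Quy:1, Rae:2
Odd-degree vertices: Kim, Viv, Xia, Tao, Sam, Quy (6 total).
An Eulerian trail requires 0 or 2 odd-degree vertices; here there are 6.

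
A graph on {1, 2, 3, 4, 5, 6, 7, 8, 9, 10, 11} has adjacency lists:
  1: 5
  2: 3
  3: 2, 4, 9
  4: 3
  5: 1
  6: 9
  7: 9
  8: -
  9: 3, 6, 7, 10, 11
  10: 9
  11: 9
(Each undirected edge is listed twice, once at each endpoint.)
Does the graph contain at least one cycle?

The graph has 11 vertices, 8 edges, and 3 connected components.
Since 8 = 11 - 3, the graph is a forest and contains no cycle.

No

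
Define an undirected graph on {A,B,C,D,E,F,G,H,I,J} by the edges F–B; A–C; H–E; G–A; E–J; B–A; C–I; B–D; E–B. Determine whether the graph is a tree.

Yes

|V| = 10, |E| = 9.
Connected and |E| = |V| - 1, which characterizes a tree.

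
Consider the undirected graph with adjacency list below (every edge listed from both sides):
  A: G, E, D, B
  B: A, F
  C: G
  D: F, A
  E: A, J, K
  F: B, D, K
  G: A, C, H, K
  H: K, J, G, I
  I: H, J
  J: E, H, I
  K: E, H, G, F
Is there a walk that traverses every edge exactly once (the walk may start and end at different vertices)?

Degrees: A:4, B:2, C:1, D:2, E:3, F:3, G:4, H:4, I:2, J:3, K:4
Odd-degree vertices: C, E, F, J (4 total).
With 4 odd-degree vertices (more than two), no single trail can use every edge.

No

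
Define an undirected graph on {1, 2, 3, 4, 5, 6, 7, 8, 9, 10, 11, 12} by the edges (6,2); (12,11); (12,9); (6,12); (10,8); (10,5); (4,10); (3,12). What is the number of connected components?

4

Component: {1}
Component: {7}
Component: {4, 5, 8, 10}
Component: {2, 3, 6, 9, 11, 12}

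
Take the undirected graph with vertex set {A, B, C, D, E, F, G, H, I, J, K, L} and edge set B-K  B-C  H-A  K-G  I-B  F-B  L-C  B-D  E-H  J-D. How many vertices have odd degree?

8

Degrees: A:1, B:5, C:2, D:2, E:1, F:1, G:1, H:2, I:1, J:1, K:2, L:1
Odd-degree vertices: A, B, E, F, G, I, J, L.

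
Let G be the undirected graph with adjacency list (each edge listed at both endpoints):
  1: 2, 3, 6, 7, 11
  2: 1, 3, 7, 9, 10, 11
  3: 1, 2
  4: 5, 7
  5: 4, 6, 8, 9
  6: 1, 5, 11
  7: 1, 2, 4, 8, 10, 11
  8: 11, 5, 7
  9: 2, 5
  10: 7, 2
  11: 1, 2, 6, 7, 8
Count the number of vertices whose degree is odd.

4

Degrees: 1:5, 2:6, 3:2, 4:2, 5:4, 6:3, 7:6, 8:3, 9:2, 10:2, 11:5
Odd-degree vertices: 1, 6, 8, 11.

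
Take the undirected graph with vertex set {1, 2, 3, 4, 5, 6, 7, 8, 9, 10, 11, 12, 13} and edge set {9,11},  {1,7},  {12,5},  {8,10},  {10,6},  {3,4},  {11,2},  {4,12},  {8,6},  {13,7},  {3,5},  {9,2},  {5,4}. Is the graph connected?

Component: {1, 7, 13}
Component: {2, 9, 11}
Component: {6, 8, 10}
Component: {3, 4, 5, 12}
No edge joins these 4 groups, so the graph is disconnected.

No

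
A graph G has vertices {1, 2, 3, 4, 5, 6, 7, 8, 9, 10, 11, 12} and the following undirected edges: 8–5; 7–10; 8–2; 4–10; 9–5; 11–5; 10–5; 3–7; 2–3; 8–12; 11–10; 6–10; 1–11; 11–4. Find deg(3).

Neighbors of 3: 2, 7.

2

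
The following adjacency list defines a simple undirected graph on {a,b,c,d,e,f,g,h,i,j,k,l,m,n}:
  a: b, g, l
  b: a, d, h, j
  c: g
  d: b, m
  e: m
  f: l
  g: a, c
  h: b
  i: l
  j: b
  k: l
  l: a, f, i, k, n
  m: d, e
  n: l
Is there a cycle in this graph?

No

|V| = 14, |E| = 13, number of components = 1.
A forest on 14 vertices with 1 component has exactly 13 edges, which matches — so no cycle.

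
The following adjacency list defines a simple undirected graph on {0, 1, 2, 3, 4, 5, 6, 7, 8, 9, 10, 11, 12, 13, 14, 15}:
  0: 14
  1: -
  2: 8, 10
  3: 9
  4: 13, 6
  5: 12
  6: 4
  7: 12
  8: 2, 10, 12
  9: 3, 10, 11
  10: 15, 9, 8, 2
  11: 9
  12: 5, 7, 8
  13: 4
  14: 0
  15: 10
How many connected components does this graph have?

4

Component: {1}
Component: {0, 14}
Component: {4, 6, 13}
Component: {2, 3, 5, 7, 8, 9, 10, 11, 12, 15}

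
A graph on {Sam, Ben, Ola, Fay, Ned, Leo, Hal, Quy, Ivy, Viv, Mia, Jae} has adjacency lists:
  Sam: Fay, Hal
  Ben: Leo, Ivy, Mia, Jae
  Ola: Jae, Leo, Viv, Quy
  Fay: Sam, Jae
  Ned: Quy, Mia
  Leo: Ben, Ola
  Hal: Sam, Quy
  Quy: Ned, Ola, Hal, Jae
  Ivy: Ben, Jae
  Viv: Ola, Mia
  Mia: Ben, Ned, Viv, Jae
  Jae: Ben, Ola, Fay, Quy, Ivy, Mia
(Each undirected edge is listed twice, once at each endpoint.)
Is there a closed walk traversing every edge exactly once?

Yes

Degrees: Sam:2, Ben:4, Ola:4, Fay:2, Ned:2, Leo:2, Hal:2, Quy:4, Ivy:2, Viv:2, Mia:4, Jae:6
Every vertex has even degree and the edges form a single connected piece, so an Eulerian circuit exists.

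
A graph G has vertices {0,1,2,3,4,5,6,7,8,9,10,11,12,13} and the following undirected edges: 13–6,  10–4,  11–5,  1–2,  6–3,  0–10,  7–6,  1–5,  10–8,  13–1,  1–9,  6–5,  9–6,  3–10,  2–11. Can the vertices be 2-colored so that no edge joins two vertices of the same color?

A valid 2-coloring puts {1, 6, 10, 11, 12} on one side and {0, 2, 3, 4, 5, 7, 8, 9, 13} on the other; every edge crosses between the two sides.

Yes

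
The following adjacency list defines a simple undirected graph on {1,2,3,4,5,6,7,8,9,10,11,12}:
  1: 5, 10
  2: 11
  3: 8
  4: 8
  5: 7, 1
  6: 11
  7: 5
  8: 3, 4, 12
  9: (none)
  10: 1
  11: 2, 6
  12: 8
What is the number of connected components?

4

Component: {9}
Component: {2, 6, 11}
Component: {1, 5, 7, 10}
Component: {3, 4, 8, 12}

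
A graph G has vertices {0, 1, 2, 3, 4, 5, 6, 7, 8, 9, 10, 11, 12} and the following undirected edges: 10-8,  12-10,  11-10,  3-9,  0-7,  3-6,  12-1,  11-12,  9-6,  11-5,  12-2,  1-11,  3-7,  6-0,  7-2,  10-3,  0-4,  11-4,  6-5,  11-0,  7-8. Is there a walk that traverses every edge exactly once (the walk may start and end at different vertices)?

Yes

Degrees: 0:4, 1:2, 2:2, 3:4, 4:2, 5:2, 6:4, 7:4, 8:2, 9:2, 10:4, 11:6, 12:4
Odd-degree vertices: none (0 total).
The non-isolated vertices are connected and exactly 0 have odd degree, so an Eulerian trail exists.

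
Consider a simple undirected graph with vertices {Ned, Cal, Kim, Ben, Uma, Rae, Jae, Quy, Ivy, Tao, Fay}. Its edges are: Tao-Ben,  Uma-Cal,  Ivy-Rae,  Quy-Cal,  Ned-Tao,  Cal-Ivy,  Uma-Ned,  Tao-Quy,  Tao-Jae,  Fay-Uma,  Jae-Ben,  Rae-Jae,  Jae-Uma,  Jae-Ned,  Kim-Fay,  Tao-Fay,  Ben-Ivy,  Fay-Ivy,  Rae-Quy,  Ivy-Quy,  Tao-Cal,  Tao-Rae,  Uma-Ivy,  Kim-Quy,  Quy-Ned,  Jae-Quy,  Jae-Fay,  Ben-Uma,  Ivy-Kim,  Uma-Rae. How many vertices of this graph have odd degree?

Degrees: Ned:4, Cal:4, Kim:3, Ben:4, Uma:7, Rae:5, Jae:7, Quy:7, Ivy:7, Tao:7, Fay:5
Odd-degree vertices: Kim, Uma, Rae, Jae, Quy, Ivy, Tao, Fay.

8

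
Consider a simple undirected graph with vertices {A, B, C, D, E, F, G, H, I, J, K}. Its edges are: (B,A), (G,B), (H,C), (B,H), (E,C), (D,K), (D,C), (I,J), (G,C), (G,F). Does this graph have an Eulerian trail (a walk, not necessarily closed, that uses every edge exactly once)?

No

Degrees: A:1, B:3, C:4, D:2, E:1, F:1, G:3, H:2, I:1, J:1, K:1
Odd-degree vertices: A, B, E, F, G, I, J, K (8 total).
An Eulerian trail requires 0 or 2 odd-degree vertices; here there are 8.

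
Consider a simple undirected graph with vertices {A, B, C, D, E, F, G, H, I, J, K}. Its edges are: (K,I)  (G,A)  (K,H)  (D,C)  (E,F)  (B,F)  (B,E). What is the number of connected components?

Component: {J}
Component: {A, G}
Component: {C, D}
Component: {B, E, F}
Component: {H, I, K}

5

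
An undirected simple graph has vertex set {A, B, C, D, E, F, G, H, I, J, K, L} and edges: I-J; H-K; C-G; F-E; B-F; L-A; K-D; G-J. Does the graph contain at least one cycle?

No

The graph has 12 vertices, 8 edges, and 4 connected components.
A forest on 12 vertices with 4 components has exactly 8 edges, which matches — so no cycle.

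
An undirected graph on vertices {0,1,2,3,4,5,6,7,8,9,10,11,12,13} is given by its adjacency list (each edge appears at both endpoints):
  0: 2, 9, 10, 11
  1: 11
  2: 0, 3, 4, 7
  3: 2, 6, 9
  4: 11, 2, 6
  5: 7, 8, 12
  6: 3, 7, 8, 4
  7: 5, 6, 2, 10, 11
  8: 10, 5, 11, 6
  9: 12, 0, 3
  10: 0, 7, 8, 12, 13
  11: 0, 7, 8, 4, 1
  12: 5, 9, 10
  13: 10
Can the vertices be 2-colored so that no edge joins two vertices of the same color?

Yes

Color {2, 5, 6, 9, 10, 11} black and {0, 1, 3, 4, 7, 8, 12, 13} white. No edge joins two same-colored vertices, so the graph is bipartite.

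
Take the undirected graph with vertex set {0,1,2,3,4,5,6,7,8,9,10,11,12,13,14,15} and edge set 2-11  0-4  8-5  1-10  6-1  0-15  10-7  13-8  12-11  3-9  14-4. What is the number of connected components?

5

Component: {3, 9}
Component: {2, 11, 12}
Component: {5, 8, 13}
Component: {0, 4, 14, 15}
Component: {1, 6, 7, 10}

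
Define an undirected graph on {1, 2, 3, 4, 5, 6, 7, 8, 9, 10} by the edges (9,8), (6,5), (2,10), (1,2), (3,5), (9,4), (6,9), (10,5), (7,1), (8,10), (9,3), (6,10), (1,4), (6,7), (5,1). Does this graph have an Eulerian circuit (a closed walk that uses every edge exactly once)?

Yes

Degrees: 1:4, 2:2, 3:2, 4:2, 5:4, 6:4, 7:2, 8:2, 9:4, 10:4
All degrees are even and the non-isolated vertices are connected — an Eulerian circuit exists.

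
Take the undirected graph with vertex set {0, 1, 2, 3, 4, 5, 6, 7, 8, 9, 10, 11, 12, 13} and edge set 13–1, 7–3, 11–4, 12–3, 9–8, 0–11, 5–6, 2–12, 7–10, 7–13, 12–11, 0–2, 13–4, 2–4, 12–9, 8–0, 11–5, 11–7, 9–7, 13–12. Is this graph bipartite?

The cycle 9-8-0-11-7-9 has length 5, which is odd, so the graph is not bipartite.

No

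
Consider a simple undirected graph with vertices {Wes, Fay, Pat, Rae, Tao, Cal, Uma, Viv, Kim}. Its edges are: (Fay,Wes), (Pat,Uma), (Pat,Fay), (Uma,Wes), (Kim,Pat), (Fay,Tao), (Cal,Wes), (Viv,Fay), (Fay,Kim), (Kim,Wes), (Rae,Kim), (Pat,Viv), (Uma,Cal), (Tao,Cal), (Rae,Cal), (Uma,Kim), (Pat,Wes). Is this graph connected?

A breadth-first search from Wes visits Wes, Pat, Uma, Cal, Kim, Fay, Viv, Rae, Tao — all 9 vertices — so the graph is connected.

Yes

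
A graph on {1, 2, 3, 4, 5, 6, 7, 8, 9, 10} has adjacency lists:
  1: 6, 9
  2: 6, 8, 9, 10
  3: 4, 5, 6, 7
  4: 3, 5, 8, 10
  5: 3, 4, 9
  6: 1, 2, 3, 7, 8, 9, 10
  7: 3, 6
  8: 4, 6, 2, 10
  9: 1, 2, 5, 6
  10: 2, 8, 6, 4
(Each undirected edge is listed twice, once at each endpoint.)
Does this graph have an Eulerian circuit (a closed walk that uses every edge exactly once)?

No

Degrees: 1:2, 2:4, 3:4, 4:4, 5:3, 6:7, 7:2, 8:4, 9:4, 10:4
5, 6 have odd degree; an Eulerian circuit needs every degree to be even, so none exists.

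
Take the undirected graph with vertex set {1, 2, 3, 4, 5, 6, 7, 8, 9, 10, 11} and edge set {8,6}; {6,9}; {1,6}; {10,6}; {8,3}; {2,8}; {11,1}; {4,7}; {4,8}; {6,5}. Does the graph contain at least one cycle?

No

The graph has 11 vertices, 10 edges, and 1 connected component.
A forest on 11 vertices with 1 component has exactly 10 edges, which matches — so no cycle.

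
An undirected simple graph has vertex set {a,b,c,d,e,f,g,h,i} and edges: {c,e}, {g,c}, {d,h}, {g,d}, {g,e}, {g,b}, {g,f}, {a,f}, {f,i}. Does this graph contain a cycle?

The graph has 9 vertices, 9 edges, and 1 connected component.
Since 9 > 9 - 1, a cycle must exist; for instance g-c-e-g.

Yes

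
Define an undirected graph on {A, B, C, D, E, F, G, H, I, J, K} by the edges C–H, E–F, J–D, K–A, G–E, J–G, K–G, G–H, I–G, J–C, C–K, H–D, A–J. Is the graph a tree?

The graph has 11 vertices and 13 edges.
It is not connected, so it is not a tree.

No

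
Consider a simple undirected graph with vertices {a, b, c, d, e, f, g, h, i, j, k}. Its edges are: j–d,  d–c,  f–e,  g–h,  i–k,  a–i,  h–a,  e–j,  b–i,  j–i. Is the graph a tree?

The graph has 11 vertices and 10 edges.
Connected and |E| = |V| - 1, which characterizes a tree.

Yes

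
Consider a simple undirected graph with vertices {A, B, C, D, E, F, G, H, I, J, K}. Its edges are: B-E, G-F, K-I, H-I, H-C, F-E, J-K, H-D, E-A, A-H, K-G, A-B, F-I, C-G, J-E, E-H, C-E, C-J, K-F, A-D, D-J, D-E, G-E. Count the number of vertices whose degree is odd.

2

Degrees: A:4, B:2, C:4, D:4, E:8, F:4, G:4, H:5, I:3, J:4, K:4
Odd-degree vertices: H, I.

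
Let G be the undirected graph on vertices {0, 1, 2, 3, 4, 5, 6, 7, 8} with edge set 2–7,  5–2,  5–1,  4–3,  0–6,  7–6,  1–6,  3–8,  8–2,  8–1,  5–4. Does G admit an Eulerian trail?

No

Degrees: 0:1, 1:3, 2:3, 3:2, 4:2, 5:3, 6:3, 7:2, 8:3
Odd-degree vertices: 0, 1, 2, 5, 6, 8 (6 total).
An Eulerian trail requires 0 or 2 odd-degree vertices; here there are 6.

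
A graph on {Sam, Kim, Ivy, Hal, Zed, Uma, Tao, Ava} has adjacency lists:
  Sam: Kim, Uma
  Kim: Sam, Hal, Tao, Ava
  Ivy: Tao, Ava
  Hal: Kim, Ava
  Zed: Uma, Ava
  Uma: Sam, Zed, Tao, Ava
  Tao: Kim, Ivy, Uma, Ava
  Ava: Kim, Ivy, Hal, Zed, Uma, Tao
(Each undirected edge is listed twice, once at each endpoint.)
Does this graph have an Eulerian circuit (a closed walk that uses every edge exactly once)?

Yes

Degrees: Sam:2, Kim:4, Ivy:2, Hal:2, Zed:2, Uma:4, Tao:4, Ava:6
All degrees are even and the non-isolated vertices are connected — an Eulerian circuit exists.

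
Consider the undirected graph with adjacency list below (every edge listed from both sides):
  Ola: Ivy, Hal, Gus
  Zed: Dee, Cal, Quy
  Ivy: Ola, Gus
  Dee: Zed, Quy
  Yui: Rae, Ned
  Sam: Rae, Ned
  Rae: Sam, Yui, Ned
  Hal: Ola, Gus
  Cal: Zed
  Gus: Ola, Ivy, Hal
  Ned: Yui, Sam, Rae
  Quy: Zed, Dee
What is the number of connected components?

Component: {Ola, Ivy, Hal, Gus}
Component: {Zed, Dee, Cal, Quy}
Component: {Yui, Sam, Rae, Ned}

3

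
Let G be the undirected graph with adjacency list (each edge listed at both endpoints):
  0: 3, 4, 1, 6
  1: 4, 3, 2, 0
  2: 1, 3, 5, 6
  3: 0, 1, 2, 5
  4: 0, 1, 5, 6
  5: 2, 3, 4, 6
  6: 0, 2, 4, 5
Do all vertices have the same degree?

Yes

Degrees: 0:4, 1:4, 2:4, 3:4, 4:4, 5:4, 6:4
Every vertex has degree 4, so the graph is 4-regular.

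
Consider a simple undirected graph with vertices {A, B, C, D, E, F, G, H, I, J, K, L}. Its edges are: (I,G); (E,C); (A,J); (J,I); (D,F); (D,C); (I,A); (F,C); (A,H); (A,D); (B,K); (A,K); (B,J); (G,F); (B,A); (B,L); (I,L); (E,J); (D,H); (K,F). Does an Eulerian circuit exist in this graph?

Degrees: A:6, B:4, C:3, D:4, E:2, F:4, G:2, H:2, I:4, J:4, K:3, L:2
C, K have odd degree; an Eulerian circuit needs every degree to be even, so none exists.

No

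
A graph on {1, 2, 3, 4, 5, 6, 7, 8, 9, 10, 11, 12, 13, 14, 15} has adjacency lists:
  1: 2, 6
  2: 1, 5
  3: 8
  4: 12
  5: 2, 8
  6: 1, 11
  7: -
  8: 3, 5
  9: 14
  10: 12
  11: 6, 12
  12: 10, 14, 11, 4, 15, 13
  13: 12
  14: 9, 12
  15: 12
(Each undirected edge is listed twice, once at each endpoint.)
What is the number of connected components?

2

Component: {7}
Component: {1, 2, 3, 4, 5, 6, 8, 9, 10, 11, 12, 13, 14, 15}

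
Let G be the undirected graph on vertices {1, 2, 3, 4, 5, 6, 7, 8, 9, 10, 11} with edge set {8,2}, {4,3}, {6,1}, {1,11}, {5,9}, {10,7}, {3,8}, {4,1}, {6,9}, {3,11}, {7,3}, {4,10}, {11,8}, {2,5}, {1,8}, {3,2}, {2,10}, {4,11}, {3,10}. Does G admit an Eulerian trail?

Yes

Degrees: 1:4, 2:4, 3:6, 4:4, 5:2, 6:2, 7:2, 8:4, 9:2, 10:4, 11:4
Odd-degree vertices: none (0 total).
With 0 odd-degree vertices and all edges in one connected piece, an Eulerian trail exists.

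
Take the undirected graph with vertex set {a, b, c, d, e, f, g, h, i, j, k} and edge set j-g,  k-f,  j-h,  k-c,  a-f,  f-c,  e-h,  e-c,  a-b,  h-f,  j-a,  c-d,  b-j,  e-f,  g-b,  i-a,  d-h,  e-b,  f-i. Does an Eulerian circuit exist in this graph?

Degrees: a:4, b:4, c:4, d:2, e:4, f:6, g:2, h:4, i:2, j:4, k:2
Every vertex has even degree and the edges form a single connected piece, so an Eulerian circuit exists.

Yes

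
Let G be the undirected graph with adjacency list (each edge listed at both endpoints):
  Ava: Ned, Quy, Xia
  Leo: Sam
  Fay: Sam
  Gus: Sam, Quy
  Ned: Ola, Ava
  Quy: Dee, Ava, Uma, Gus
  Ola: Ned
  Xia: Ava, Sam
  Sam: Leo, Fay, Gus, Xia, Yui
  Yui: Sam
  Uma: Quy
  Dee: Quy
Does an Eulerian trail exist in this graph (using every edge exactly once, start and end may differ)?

Degrees: Ava:3, Leo:1, Fay:1, Gus:2, Ned:2, Quy:4, Ola:1, Xia:2, Sam:5, Yui:1, Uma:1, Dee:1
Odd-degree vertices: Ava, Leo, Fay, Ola, Sam, Yui, Uma, Dee (8 total).
An Eulerian trail requires 0 or 2 odd-degree vertices; here there are 8.

No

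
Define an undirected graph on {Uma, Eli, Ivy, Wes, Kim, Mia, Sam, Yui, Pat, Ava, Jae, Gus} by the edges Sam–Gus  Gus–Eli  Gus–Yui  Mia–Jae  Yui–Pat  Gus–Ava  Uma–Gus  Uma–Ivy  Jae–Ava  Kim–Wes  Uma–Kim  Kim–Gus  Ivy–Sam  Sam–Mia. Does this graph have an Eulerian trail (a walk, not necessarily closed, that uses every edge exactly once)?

Degrees: Uma:3, Eli:1, Ivy:2, Wes:1, Kim:3, Mia:2, Sam:3, Yui:2, Pat:1, Ava:2, Jae:2, Gus:6
Odd-degree vertices: Uma, Eli, Wes, Kim, Sam, Pat (6 total).
An Eulerian trail requires 0 or 2 odd-degree vertices; here there are 6.

No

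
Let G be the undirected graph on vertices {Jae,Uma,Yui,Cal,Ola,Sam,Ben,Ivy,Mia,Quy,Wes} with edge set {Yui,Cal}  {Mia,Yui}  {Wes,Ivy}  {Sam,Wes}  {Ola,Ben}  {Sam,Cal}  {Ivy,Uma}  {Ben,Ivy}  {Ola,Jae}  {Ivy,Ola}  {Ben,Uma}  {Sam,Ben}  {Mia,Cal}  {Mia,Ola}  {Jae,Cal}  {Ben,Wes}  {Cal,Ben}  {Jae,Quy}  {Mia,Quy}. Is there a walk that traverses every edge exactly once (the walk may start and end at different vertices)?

Degrees: Jae:3, Uma:2, Yui:2, Cal:5, Ola:4, Sam:3, Ben:6, Ivy:4, Mia:4, Quy:2, Wes:3
Odd-degree vertices: Jae, Cal, Sam, Wes (4 total).
With 4 odd-degree vertices (more than two), no single trail can use every edge.

No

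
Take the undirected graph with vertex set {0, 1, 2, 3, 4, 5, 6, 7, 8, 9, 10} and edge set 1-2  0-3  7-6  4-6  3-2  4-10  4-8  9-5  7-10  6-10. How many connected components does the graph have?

Component: {5, 9}
Component: {0, 1, 2, 3}
Component: {4, 6, 7, 8, 10}

3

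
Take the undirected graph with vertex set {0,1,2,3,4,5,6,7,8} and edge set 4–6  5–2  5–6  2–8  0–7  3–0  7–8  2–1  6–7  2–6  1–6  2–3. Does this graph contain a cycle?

The graph has 9 vertices, 12 edges, and 1 connected component.
One cycle is 2-6-1-2.

Yes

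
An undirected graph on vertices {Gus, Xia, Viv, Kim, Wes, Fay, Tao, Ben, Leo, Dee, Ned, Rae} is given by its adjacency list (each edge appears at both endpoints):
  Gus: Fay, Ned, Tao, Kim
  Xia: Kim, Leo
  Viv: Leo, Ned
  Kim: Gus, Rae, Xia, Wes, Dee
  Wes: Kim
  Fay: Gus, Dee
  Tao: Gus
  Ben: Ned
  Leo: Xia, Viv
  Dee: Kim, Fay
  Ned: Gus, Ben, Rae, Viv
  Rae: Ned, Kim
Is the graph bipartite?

Yes

Color {Kim, Fay, Tao, Leo, Ned} black and {Gus, Xia, Viv, Wes, Ben, Dee, Rae} white. No edge joins two same-colored vertices, so the graph is bipartite.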